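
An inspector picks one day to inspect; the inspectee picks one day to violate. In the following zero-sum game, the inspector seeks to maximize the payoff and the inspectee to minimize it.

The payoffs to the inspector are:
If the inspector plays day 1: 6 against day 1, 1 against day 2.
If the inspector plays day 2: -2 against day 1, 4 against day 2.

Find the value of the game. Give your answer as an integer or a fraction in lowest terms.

Row minima are 1 and -2, so the inspector's maximin is 1; column maxima are 6 and 4, so the inspectee's minimax is 4. These differ, so the equilibrium is in mixed strategies.
Let the inspector play day 1 with probability p. The inspectee is indifferent when 6p − 2(1−p) = p + 4(1−p), giving p = 6/11.
Let the inspectee play day 1 with probability q. The inspector is indifferent when 6q + (1−q) = −2q + 4(1−q), giving q = 3/11.
The value is 6·(3/11) + (1)·(8/11) = 26/11.

26/11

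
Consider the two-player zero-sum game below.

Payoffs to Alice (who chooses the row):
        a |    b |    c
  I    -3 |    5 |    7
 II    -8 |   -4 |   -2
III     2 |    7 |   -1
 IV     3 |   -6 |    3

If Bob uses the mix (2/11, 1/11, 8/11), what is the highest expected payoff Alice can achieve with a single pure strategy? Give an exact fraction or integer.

5

I: (-3)·(2/11) + (5)·(1/11) + (7)·(8/11) = 5.
II: (-8)·(2/11) + (-4)·(1/11) + (-2)·(8/11) = -36/11.
III: (2)·(2/11) + (7)·(1/11) + (-1)·(8/11) = 3/11.
IV: (3)·(2/11) + (-6)·(1/11) + (3)·(8/11) = 24/11.
The best pure response is I with expected payoff 5.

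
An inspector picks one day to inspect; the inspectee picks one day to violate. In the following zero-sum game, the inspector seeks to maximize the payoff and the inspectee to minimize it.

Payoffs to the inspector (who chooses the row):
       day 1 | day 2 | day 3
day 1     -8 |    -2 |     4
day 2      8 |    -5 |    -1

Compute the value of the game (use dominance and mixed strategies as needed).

-56/19

Column day 3 is strictly dominated by day 2 for the inspectee (it gives the inspector more in every row).
The remaining 2×2 game on (day 1, day 2) × (day 1, day 2) has no saddle point. Let the inspector play day 1 with probability p; indifference gives −8p + 8(1−p) = −2p − 5(1−p), so p = 13/19.
Similarly the inspectee's optimal q on day 1 is 3/19, and the value is -8·(3/19) + (-2)·(16/19) = -56/19.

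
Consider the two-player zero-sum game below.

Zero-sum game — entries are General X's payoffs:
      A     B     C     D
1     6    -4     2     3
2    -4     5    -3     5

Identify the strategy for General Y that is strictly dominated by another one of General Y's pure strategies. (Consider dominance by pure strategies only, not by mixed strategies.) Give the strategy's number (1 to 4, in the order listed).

4

General Y prefers columns that give General X less. Compare D with C: 2 < 3, -3 < 5.
So C strictly dominates D for General Y; D is strictly dominated.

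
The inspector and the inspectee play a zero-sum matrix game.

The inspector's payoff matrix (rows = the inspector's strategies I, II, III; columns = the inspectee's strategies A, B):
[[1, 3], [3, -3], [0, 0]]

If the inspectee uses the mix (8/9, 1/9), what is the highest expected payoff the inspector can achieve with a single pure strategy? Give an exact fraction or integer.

I: (1)·(8/9) + (3)·(1/9) = 11/9.
II: (3)·(8/9) + (-3)·(1/9) = 7/3.
III: (0)·(8/9) + (0)·(1/9) = 0.
The best pure response is II with expected payoff 7/3.

7/3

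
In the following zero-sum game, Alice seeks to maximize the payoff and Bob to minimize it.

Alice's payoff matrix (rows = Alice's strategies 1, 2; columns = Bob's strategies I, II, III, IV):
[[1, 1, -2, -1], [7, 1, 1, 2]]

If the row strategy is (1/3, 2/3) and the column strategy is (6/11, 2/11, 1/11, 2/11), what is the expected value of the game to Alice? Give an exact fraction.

34/11

Against (6/11, 2/11, 1/11, 2/11), each row's expected payoff is 1: 4/11; 2: 49/11.
Taking the (1/3, 2/3)-weighted average: (1/3)·(4/11) + (2/3)·(49/11) = 34/11.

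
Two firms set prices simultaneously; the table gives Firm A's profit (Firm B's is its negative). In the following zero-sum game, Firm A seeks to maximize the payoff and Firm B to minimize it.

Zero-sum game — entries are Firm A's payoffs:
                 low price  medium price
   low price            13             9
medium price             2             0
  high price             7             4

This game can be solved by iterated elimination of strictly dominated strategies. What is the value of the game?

Column low price is strictly dominated by medium price for Firm B (9<13, 0<2, 4<7); eliminate low price.
Row high price is strictly dominated by row low price (9>4); eliminate high price.
Row medium price is strictly dominated by row low price (9>0); eliminate medium price.
Only (low price, medium price) remains, with payoff 9.

9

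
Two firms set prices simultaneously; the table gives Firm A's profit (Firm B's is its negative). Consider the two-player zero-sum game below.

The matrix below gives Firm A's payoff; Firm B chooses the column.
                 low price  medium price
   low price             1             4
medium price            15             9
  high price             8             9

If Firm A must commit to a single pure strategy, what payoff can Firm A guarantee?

9

The worst-case payoff for each row is low price: 1, medium price: 9, high price: 8.
The best of these is 9.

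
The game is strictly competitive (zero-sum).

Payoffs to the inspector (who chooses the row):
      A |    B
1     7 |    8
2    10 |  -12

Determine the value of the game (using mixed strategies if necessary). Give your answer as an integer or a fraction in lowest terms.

164/23

Row minima are 7 and -12, so the inspector's maximin is 7; column maxima are 10 and 8, so the inspectee's minimax is 8. These differ, so the equilibrium is in mixed strategies.
Let the inspector play 1 with probability p. The inspectee is indifferent when 7p + 10(1−p) = 8p − 12(1−p), giving p = 22/23.
Let the inspectee play A with probability q. The inspector is indifferent when 7q + 8(1−q) = 10q − 12(1−q), giving q = 20/23.
The value is 7·(20/23) + (8)·(3/23) = 164/23.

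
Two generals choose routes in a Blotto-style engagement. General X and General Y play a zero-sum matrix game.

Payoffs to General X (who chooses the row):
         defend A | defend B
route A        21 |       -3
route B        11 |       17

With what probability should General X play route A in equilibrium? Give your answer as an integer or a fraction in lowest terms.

Row minima are -3 and 11, so General X's maximin is 11; column maxima are 21 and 17, so General Y's minimax is 17. These differ, so the equilibrium is in mixed strategies.
Let General X play route A with probability p. General Y is indifferent when 21p + 11(1−p) = −3p + 17(1−p), giving p = 1/5.

1/5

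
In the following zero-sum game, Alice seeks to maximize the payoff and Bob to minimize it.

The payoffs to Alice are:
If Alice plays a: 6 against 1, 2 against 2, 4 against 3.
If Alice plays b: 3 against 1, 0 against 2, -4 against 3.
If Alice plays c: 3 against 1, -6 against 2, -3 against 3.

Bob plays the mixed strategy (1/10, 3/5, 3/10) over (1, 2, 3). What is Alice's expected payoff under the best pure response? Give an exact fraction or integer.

3

a: (6)·(1/10) + (2)·(3/5) + (4)·(3/10) = 3.
b: (3)·(1/10) + (0)·(3/5) + (-4)·(3/10) = -9/10.
c: (3)·(1/10) + (-6)·(3/5) + (-3)·(3/10) = -21/5.
The best pure response is a with expected payoff 3.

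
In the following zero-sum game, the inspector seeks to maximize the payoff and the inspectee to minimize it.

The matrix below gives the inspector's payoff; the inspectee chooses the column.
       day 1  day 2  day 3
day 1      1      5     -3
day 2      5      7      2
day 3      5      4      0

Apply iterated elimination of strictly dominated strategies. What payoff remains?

2

Row day 1 is strictly dominated by row day 2 (5>1, 7>5, 2>-3); eliminate day 1.
Column day 1 is strictly dominated by day 3 for the inspectee (2<5, 0<5); eliminate day 1.
Column day 2 is strictly dominated by day 3 for the inspectee (2<7, 0<4); eliminate day 2.
Row day 3 is strictly dominated by row day 2 (2>0); eliminate day 3.
Only (day 2, day 3) remains, with payoff 2.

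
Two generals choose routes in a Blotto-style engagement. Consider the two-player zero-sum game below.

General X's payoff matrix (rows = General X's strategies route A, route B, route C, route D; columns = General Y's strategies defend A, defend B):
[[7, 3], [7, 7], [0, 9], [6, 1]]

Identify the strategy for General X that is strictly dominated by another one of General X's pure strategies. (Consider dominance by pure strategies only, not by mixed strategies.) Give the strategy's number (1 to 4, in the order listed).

Compare route D with route A: 7 > 6, 3 > 1.
So route A strictly dominates route D for General X; route D is strictly dominated.

4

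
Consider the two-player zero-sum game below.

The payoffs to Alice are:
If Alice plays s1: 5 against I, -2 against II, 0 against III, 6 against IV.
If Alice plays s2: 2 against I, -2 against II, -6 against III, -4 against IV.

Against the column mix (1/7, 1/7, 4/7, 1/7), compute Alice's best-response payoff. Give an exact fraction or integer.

s1: (5)·(1/7) + (-2)·(1/7) + (0)·(4/7) + (6)·(1/7) = 9/7.
s2: (2)·(1/7) + (-2)·(1/7) + (-6)·(4/7) + (-4)·(1/7) = -4.
The best pure response is s1 with expected payoff 9/7.

9/7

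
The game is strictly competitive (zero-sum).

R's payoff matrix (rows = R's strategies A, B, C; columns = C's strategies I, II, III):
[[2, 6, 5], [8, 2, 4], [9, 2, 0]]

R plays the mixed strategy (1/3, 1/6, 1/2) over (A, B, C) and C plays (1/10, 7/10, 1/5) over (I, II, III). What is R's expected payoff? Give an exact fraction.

Against (1/10, 7/10, 1/5), each row's expected payoff is A: 27/5; B: 3; C: 23/10.
Taking the (1/3, 1/6, 1/2)-weighted average: (1/3)·(27/5) + (1/6)·(3) + (1/2)·(23/10) = 69/20.

69/20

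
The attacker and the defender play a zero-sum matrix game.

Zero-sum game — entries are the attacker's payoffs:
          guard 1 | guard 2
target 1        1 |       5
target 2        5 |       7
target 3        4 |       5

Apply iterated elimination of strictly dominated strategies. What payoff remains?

5

Column guard 2 is strictly dominated by guard 1 for the defender (1<5, 5<7, 4<5); eliminate guard 2.
Row target 1 is strictly dominated by row target 2 (5>1); eliminate target 1.
Row target 3 is strictly dominated by row target 2 (5>4); eliminate target 3.
Only (target 2, guard 1) remains, with payoff 5.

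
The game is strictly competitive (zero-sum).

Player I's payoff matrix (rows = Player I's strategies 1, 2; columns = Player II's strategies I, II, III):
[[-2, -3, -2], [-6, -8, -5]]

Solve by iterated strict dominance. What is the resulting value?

Row 2 is strictly dominated by row 1 (-2>-6, -3>-8, -2>-5); eliminate 2.
Column III is strictly dominated by II for Player II (-3<-2); eliminate III.
Column I is strictly dominated by II for Player II (-3<-2); eliminate I.
Only (1, II) remains, with payoff -3.

-3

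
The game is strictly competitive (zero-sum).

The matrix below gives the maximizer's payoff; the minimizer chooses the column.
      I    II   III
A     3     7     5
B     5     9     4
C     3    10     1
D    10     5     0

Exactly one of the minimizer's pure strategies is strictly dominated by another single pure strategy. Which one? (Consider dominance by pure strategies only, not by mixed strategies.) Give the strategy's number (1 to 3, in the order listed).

2

The minimizer prefers columns that give the maximizer less. Compare II with III: 5 < 7, 4 < 9, 1 < 10, 0 < 5.
So III strictly dominates II for the minimizer; II is strictly dominated.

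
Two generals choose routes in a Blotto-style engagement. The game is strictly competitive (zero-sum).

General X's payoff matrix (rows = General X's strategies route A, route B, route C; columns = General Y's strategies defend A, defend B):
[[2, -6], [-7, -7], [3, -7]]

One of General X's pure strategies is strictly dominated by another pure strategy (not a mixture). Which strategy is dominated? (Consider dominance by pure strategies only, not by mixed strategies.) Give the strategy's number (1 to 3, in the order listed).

Compare route B with route A: 2 > -7, -6 > -7.
So route A strictly dominates route B for General X; route B is strictly dominated.

2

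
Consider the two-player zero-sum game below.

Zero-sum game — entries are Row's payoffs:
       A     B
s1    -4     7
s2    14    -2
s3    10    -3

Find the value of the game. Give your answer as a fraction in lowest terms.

10/3

Row s3 is strictly dominated by row s2, so Row never plays it.
The remaining 2×2 game on (s1, s2) × (A, B) has no saddle point. Let Row play s1 with probability p; indifference gives −4p + 14(1−p) = 7p − 2(1−p), so p = 16/27.
Similarly Column's optimal q on A is 1/3, and the value is -4·(1/3) + (7)·(2/3) = 10/3.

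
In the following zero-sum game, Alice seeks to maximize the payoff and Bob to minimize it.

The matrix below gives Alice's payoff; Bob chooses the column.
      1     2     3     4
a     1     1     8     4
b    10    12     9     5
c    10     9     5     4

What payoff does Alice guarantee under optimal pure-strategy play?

Row minima: 1, 5, 4 → Alice's maximin is 5.
Column maxima: 10, 12, 9, 5 → Bob's minimax is 5.
They coincide at (b, 4), so the value is 5.

5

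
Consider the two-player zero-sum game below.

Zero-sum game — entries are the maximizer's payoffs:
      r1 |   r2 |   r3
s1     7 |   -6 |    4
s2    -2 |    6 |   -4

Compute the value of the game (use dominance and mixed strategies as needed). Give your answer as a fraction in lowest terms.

Column r1 is strictly dominated by r3 for the minimizer (it gives the maximizer more in every row).
The remaining 2×2 game on (s1, s2) × (r2, r3) has no saddle point. Let the maximizer play s1 with probability p; indifference gives −6p + 6(1−p) = 4p − 4(1−p), so p = 1/2.
Similarly the minimizer's optimal q on r2 is 2/5, and the value is -6·(2/5) + (4)·(3/5) = 0.

0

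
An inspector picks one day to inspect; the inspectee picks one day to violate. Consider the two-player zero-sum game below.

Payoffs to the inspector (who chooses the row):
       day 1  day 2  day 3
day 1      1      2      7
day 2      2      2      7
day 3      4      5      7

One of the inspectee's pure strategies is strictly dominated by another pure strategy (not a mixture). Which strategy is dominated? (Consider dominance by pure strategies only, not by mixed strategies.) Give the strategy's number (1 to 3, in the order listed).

3

The inspectee prefers columns that give the inspector less. Compare day 3 with day 1: 1 < 7, 2 < 7, 4 < 7.
So day 1 strictly dominates day 3 for the inspectee; day 3 is strictly dominated.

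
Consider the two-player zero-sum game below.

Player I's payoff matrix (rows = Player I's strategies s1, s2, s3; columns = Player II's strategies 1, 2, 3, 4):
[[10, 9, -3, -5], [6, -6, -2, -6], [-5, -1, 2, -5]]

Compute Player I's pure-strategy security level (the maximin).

-5

The worst-case payoff for each row is s1: -5, s2: -6, s3: -5.
The best of these is -5.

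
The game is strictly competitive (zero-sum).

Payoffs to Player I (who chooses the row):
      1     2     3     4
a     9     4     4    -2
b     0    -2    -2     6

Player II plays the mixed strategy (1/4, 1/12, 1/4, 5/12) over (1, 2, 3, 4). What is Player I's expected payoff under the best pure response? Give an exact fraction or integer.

a: (9)·(1/4) + (4)·(1/12) + (4)·(1/4) + (-2)·(5/12) = 11/4.
b: (0)·(1/4) + (-2)·(1/12) + (-2)·(1/4) + (6)·(5/12) = 11/6.
The best pure response is a with expected payoff 11/4.

11/4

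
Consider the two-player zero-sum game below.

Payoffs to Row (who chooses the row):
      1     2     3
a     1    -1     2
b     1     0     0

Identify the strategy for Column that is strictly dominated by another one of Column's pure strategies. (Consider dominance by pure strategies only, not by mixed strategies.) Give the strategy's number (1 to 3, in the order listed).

Column prefers columns that give Row less. Compare 1 with 2: -1 < 1, 0 < 1.
So 2 strictly dominates 1 for Column; 1 is strictly dominated.

1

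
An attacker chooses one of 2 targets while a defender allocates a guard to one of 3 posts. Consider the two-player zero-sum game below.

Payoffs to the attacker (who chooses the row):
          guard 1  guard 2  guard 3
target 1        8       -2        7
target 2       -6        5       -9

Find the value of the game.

17/23

Column guard 1 is strictly dominated by guard 3 for the defender (it gives the attacker more in every row).
The remaining 2×2 game on (target 1, target 2) × (guard 2, guard 3) has no saddle point. Let the attacker play target 1 with probability p; indifference gives −2p + 5(1−p) = 7p − 9(1−p), so p = 14/23.
Similarly the defender's optimal q on guard 2 is 16/23, and the value is -2·(16/23) + (7)·(7/23) = 17/23.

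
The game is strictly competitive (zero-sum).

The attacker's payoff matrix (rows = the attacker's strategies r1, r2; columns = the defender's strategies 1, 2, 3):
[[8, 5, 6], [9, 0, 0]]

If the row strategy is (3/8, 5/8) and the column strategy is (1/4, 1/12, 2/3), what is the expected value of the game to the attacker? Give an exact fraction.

Against (1/4, 1/12, 2/3), each row's expected payoff is r1: 77/12; r2: 9/4.
Taking the (3/8, 5/8)-weighted average: (3/8)·(77/12) + (5/8)·(9/4) = 61/16.

61/16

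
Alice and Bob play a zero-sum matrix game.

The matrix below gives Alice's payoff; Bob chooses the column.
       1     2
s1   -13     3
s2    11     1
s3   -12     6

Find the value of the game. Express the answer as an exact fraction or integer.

Row s1 is strictly dominated by row s3, so Alice never plays it.
The remaining 2×2 game on (s2, s3) × (1, 2) has no saddle point. Let Alice play s2 with probability p; indifference gives 11p − 12(1−p) = p + 6(1−p), so p = 9/14.
Similarly Bob's optimal q on 1 is 5/28, and the value is 11·(5/28) + (1)·(23/28) = 39/14.

39/14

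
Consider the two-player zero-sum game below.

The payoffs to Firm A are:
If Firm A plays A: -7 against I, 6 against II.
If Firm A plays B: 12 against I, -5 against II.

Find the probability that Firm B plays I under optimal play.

Row minima are -7 and -5, so Firm A's maximin is -5; column maxima are 12 and 6, so Firm B's minimax is 6. These differ, so the equilibrium is in mixed strategies.
Let Firm B play I with probability q. Firm A is indifferent when −7q + 6(1−q) = 12q − 5(1−q), giving q = 11/30.

11/30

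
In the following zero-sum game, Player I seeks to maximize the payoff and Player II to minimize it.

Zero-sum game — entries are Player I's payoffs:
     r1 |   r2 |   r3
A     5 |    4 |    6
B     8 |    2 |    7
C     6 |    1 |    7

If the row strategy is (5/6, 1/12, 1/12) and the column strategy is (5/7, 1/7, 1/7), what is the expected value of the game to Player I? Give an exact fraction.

Against (5/7, 1/7, 1/7), each row's expected payoff is A: 5; B: 7; C: 38/7.
Taking the (5/6, 1/12, 1/12)-weighted average: (5/6)·(5) + (1/12)·(7) + (1/12)·(38/7) = 437/84.

437/84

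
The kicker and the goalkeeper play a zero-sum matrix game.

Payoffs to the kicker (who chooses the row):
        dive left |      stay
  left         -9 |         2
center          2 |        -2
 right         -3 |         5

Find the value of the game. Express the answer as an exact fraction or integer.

Row left is strictly dominated by row right, so the kicker never plays it.
The remaining 2×2 game on (center, right) × (dive left, stay) has no saddle point. Let the kicker play center with probability p; indifference gives 2p − 3(1−p) = −2p + 5(1−p), so p = 2/3.
Similarly the goalkeeper's optimal q on dive left is 7/12, and the value is 2·(7/12) + (-2)·(5/12) = 1/3.

1/3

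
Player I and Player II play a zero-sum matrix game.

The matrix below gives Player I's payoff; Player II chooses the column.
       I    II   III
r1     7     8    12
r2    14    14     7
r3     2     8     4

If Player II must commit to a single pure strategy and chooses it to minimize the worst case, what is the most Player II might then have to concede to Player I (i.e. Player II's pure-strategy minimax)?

12

The worst case (largest entry) in each column is I: 14, II: 14, III: 12.
The best (smallest) of these is 12.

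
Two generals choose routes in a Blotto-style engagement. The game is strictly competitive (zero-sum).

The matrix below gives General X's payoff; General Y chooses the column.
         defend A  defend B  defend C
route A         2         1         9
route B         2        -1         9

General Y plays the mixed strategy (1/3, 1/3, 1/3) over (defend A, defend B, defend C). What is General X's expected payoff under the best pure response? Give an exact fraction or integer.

route A: (2)·(1/3) + (1)·(1/3) + (9)·(1/3) = 4.
route B: (2)·(1/3) + (-1)·(1/3) + (9)·(1/3) = 10/3.
The best pure response is route A with expected payoff 4.

4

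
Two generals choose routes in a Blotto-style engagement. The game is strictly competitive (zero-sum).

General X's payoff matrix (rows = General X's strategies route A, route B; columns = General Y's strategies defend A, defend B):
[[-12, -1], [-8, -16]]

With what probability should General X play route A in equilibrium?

8/19

Row minima are -12 and -16, so General X's maximin is -12; column maxima are -8 and -1, so General Y's minimax is -8. These differ, so the equilibrium is in mixed strategies.
Let General X play route A with probability p. General Y is indifferent when −12p − 8(1−p) = −p − 16(1−p), giving p = 8/19.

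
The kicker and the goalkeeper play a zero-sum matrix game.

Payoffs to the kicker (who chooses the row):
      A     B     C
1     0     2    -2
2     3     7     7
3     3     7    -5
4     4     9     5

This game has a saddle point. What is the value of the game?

Row minima: -2, 3, -5, 4 → the kicker's maximin is 4.
Column maxima: 4, 9, 7 → the goalkeeper's minimax is 4.
They coincide at (4, A), so the value is 4.

4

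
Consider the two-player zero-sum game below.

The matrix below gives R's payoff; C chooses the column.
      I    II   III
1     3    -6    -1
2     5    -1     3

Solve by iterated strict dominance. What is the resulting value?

-1

Row 1 is strictly dominated by row 2 (5>3, -1>-6, 3>-1); eliminate 1.
Column III is strictly dominated by II for C (-1<3); eliminate III.
Column I is strictly dominated by II for C (-1<5); eliminate I.
Only (2, II) remains, with payoff -1.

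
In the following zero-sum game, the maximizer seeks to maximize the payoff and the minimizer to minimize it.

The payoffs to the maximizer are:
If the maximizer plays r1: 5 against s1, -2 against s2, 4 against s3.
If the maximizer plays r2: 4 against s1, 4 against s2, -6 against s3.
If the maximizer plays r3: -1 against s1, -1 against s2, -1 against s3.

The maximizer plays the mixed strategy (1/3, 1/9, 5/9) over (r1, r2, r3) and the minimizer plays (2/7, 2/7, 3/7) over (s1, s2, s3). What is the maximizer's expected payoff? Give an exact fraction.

17/63

Against (2/7, 2/7, 3/7), each row's expected payoff is r1: 18/7; r2: -2/7; r3: -1.
Taking the (1/3, 1/9, 5/9)-weighted average: (1/3)·(18/7) + (1/9)·(-2/7) + (5/9)·(-1) = 17/63.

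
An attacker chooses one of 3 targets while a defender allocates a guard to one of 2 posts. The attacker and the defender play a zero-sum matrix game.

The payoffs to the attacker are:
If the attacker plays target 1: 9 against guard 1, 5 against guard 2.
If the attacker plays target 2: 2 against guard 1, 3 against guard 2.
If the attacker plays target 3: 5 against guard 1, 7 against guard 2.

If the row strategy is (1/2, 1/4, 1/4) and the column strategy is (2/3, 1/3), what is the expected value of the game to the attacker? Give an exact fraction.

35/6

Against (2/3, 1/3), each row's expected payoff is target 1: 23/3; target 2: 7/3; target 3: 17/3.
Taking the (1/2, 1/4, 1/4)-weighted average: (1/2)·(23/3) + (1/4)·(7/3) + (1/4)·(17/3) = 35/6.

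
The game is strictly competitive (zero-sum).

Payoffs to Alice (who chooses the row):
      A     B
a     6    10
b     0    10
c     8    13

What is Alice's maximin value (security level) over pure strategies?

The worst-case payoff for each row is a: 6, b: 0, c: 8.
The best of these is 8.

8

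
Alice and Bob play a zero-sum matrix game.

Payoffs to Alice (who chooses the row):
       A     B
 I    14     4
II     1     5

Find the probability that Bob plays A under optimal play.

Row minima are 4 and 1, so Alice's maximin is 4; column maxima are 14 and 5, so Bob's minimax is 5. These differ, so the equilibrium is in mixed strategies.
Let Bob play A with probability q. Alice is indifferent when 14q + 4(1−q) = q + 5(1−q), giving q = 1/14.

1/14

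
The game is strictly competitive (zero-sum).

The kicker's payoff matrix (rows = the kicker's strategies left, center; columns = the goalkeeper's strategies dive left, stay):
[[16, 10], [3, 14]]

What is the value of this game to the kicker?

Row minima are 10 and 3, so the kicker's maximin is 10; column maxima are 16 and 14, so the goalkeeper's minimax is 14. These differ, so the equilibrium is in mixed strategies.
Let the kicker play left with probability p. The goalkeeper is indifferent when 16p + 3(1−p) = 10p + 14(1−p), giving p = 11/17.
Let the goalkeeper play dive left with probability q. The kicker is indifferent when 16q + 10(1−q) = 3q + 14(1−q), giving q = 4/17.
The value is 16·(4/17) + (10)·(13/17) = 194/17.

194/17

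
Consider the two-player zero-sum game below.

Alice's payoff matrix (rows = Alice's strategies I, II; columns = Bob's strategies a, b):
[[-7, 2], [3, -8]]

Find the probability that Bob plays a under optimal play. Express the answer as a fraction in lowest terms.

1/2

Row minima are -7 and -8, so Alice's maximin is -7; column maxima are 3 and 2, so Bob's minimax is 2. These differ, so the equilibrium is in mixed strategies.
Let Bob play a with probability q. Alice is indifferent when −7q + 2(1−q) = 3q − 8(1−q), giving q = 1/2.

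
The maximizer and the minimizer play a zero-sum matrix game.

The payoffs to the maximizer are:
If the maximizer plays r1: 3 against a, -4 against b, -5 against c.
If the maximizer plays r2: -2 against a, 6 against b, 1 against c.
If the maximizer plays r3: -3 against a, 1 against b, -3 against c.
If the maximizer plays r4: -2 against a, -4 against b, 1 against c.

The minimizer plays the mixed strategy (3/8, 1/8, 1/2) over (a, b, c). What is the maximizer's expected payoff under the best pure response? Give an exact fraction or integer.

1/2

r1: (3)·(3/8) + (-4)·(1/8) + (-5)·(1/2) = -15/8.
r2: (-2)·(3/8) + (6)·(1/8) + (1)·(1/2) = 1/2.
r3: (-3)·(3/8) + (1)·(1/8) + (-3)·(1/2) = -5/2.
r4: (-2)·(3/8) + (-4)·(1/8) + (1)·(1/2) = -3/4.
The best pure response is r2 with expected payoff 1/2.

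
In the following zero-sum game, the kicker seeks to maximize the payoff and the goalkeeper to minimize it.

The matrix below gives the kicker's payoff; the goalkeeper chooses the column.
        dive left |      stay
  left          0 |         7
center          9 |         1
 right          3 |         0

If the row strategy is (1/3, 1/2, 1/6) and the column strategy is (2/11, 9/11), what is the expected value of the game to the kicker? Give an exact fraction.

Against (2/11, 9/11), each row's expected payoff is left: 63/11; center: 27/11; right: 6/11.
Taking the (1/3, 1/2, 1/6)-weighted average: (1/3)·(63/11) + (1/2)·(27/11) + (1/6)·(6/11) = 71/22.

71/22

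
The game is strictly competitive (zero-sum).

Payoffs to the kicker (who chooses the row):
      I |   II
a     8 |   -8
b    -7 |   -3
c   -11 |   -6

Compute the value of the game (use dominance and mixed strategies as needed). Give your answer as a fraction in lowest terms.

Row c is strictly dominated by row b, so the kicker never plays it.
The remaining 2×2 game on (a, b) × (I, II) has no saddle point. Let the kicker play a with probability p; indifference gives 8p − 7(1−p) = −8p − 3(1−p), so p = 1/5.
Similarly the goalkeeper's optimal q on I is 1/4, and the value is 8·(1/4) + (-8)·(3/4) = -4.

-4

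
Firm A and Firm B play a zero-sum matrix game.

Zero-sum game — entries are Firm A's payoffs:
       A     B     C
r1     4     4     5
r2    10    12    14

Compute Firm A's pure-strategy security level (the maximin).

10

The worst-case payoff for each row is r1: 4, r2: 10.
The best of these is 10.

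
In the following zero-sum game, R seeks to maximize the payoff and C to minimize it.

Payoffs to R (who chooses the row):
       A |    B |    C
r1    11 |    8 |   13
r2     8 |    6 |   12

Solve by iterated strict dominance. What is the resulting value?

8

Column C is strictly dominated by A for C (11<13, 8<12); eliminate C.
Row r2 is strictly dominated by row r1 (11>8, 8>6); eliminate r2.
Column A is strictly dominated by B for C (8<11); eliminate A.
Only (r1, B) remains, with payoff 8.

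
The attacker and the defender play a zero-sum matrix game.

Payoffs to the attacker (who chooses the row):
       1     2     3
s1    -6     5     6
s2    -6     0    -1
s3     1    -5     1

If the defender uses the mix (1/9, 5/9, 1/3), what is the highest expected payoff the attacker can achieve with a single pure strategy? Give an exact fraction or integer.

s1: (-6)·(1/9) + (5)·(5/9) + (6)·(1/3) = 37/9.
s2: (-6)·(1/9) + (0)·(5/9) + (-1)·(1/3) = -1.
s3: (1)·(1/9) + (-5)·(5/9) + (1)·(1/3) = -7/3.
The best pure response is s1 with expected payoff 37/9.

37/9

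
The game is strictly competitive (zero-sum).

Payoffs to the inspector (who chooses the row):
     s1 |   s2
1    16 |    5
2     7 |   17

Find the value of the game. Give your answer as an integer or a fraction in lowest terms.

79/7

Row minima are 5 and 7, so the inspector's maximin is 7; column maxima are 16 and 17, so the inspectee's minimax is 16. These differ, so the equilibrium is in mixed strategies.
Let the inspector play 1 with probability p. The inspectee is indifferent when 16p + 7(1−p) = 5p + 17(1−p), giving p = 10/21.
Let the inspectee play s1 with probability q. The inspector is indifferent when 16q + 5(1−q) = 7q + 17(1−q), giving q = 4/7.
The value is 16·(4/7) + (5)·(3/7) = 79/7.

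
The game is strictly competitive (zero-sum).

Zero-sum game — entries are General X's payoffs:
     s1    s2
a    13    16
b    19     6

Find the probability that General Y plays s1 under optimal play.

5/8

Row minima are 13 and 6, so General X's maximin is 13; column maxima are 19 and 16, so General Y's minimax is 16. These differ, so the equilibrium is in mixed strategies.
Let General Y play s1 with probability q. General X is indifferent when 13q + 16(1−q) = 19q + 6(1−q), giving q = 5/8.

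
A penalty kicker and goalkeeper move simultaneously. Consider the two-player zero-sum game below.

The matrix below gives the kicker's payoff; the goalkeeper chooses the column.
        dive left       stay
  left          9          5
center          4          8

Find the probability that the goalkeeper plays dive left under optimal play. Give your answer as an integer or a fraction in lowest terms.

3/8

Row minima are 5 and 4, so the kicker's maximin is 5; column maxima are 9 and 8, so the goalkeeper's minimax is 8. These differ, so the equilibrium is in mixed strategies.
Let the goalkeeper play dive left with probability q. The kicker is indifferent when 9q + 5(1−q) = 4q + 8(1−q), giving q = 3/8.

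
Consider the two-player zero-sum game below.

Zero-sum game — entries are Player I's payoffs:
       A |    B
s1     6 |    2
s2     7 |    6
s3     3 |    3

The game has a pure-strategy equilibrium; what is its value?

6

Row minima: 2, 6, 3 → Player I's maximin is 6.
Column maxima: 7, 6 → Player II's minimax is 6.
They coincide at (s2, B), so the value is 6.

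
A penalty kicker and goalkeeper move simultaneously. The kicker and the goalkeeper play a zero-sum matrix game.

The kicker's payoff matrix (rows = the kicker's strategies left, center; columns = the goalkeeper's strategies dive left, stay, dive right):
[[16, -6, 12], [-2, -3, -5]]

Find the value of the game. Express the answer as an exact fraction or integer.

Column dive left is strictly dominated by dive right for the goalkeeper (it gives the kicker more in every row).
The remaining 2×2 game on (left, center) × (stay, dive right) has no saddle point. Let the kicker play left with probability p; indifference gives −6p − 3(1−p) = 12p − 5(1−p), so p = 1/10.
Similarly the goalkeeper's optimal q on stay is 17/20, and the value is -6·(17/20) + (12)·(3/20) = -33/10.

-33/10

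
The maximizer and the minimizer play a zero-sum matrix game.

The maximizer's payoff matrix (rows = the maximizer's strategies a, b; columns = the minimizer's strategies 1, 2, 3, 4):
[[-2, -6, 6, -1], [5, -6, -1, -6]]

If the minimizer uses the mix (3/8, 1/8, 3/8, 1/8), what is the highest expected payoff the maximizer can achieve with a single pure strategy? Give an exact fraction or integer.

a: (-2)·(3/8) + (-6)·(1/8) + (6)·(3/8) + (-1)·(1/8) = 5/8.
b: (5)·(3/8) + (-6)·(1/8) + (-1)·(3/8) + (-6)·(1/8) = 0.
The best pure response is a with expected payoff 5/8.

5/8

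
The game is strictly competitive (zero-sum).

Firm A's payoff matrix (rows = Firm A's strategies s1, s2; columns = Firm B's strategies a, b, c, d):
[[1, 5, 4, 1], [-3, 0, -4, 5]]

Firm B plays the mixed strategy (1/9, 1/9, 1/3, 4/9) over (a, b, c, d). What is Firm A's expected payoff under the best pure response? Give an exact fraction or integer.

s1: (1)·(1/9) + (5)·(1/9) + (4)·(1/3) + (1)·(4/9) = 22/9.
s2: (-3)·(1/9) + (0)·(1/9) + (-4)·(1/3) + (5)·(4/9) = 5/9.
The best pure response is s1 with expected payoff 22/9.

22/9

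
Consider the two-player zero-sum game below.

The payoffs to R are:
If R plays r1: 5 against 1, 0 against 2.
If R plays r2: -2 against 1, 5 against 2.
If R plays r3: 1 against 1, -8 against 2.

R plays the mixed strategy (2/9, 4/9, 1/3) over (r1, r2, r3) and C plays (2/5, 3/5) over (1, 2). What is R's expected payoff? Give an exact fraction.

Against (2/5, 3/5), each row's expected payoff is r1: 2; r2: 11/5; r3: -22/5.
Taking the (2/9, 4/9, 1/3)-weighted average: (2/9)·(2) + (4/9)·(11/5) + (1/3)·(-22/5) = -2/45.

-2/45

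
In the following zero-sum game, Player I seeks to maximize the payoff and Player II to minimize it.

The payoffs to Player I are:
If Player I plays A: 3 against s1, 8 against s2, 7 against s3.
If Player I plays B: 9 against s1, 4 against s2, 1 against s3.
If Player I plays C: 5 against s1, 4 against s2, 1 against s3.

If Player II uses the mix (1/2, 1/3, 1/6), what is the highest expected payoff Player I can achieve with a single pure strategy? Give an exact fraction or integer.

A: (3)·(1/2) + (8)·(1/3) + (7)·(1/6) = 16/3.
B: (9)·(1/2) + (4)·(1/3) + (1)·(1/6) = 6.
C: (5)·(1/2) + (4)·(1/3) + (1)·(1/6) = 4.
The best pure response is B with expected payoff 6.

6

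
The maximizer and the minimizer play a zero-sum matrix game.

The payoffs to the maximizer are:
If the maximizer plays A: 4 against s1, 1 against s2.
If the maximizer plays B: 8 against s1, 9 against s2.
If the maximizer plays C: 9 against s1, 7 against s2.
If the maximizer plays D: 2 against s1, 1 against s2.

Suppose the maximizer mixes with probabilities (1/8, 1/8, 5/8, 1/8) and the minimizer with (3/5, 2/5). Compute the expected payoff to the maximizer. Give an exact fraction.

Against (3/5, 2/5), each row's expected payoff is A: 14/5; B: 42/5; C: 41/5; D: 8/5.
Taking the (1/8, 1/8, 5/8, 1/8)-weighted average: (1/8)·(14/5) + (1/8)·(42/5) + (5/8)·(41/5) + (1/8)·(8/5) = 269/40.

269/40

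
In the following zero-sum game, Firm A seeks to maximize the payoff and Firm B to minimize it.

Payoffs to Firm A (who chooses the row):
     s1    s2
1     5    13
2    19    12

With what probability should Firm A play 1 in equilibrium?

7/15

Row minima are 5 and 12, so Firm A's maximin is 12; column maxima are 19 and 13, so Firm B's minimax is 13. These differ, so the equilibrium is in mixed strategies.
Let Firm A play 1 with probability p. Firm B is indifferent when 5p + 19(1−p) = 13p + 12(1−p), giving p = 7/15.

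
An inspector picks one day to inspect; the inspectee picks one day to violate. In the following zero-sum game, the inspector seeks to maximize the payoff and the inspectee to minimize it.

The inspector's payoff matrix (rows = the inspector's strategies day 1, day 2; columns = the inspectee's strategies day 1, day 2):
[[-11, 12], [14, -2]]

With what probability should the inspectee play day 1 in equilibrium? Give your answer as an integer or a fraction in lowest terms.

Row minima are -11 and -2, so the inspector's maximin is -2; column maxima are 14 and 12, so the inspectee's minimax is 12. These differ, so the equilibrium is in mixed strategies.
Let the inspectee play day 1 with probability q. The inspector is indifferent when −11q + 12(1−q) = 14q − 2(1−q), giving q = 14/39.

14/39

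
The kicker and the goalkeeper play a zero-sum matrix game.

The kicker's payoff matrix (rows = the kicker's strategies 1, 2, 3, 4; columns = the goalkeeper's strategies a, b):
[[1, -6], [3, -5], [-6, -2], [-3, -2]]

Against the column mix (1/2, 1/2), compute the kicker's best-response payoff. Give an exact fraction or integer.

-1

1: (1)·(1/2) + (-6)·(1/2) = -5/2.
2: (3)·(1/2) + (-5)·(1/2) = -1.
3: (-6)·(1/2) + (-2)·(1/2) = -4.
4: (-3)·(1/2) + (-2)·(1/2) = -5/2.
The best pure response is 2 with expected payoff -1.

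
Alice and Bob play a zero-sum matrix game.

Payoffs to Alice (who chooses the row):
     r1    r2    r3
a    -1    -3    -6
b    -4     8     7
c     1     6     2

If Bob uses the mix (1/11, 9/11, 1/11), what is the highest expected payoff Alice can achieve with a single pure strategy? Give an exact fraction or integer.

a: (-1)·(1/11) + (-3)·(9/11) + (-6)·(1/11) = -34/11.
b: (-4)·(1/11) + (8)·(9/11) + (7)·(1/11) = 75/11.
c: (1)·(1/11) + (6)·(9/11) + (2)·(1/11) = 57/11.
The best pure response is b with expected payoff 75/11.

75/11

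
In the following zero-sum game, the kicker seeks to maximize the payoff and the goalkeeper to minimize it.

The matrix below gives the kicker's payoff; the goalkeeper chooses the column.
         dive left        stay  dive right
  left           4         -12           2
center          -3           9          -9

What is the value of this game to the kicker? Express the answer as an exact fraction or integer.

Column dive left is strictly dominated by dive right for the goalkeeper (it gives the kicker more in every row).
The remaining 2×2 game on (left, center) × (stay, dive right) has no saddle point. Let the kicker play left with probability p; indifference gives −12p + 9(1−p) = 2p − 9(1−p), so p = 9/16.
Similarly the goalkeeper's optimal q on stay is 11/32, and the value is -12·(11/32) + (2)·(21/32) = -45/16.

-45/16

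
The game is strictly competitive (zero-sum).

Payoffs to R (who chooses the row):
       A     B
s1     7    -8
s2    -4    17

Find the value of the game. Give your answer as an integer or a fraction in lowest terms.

Row minima are -8 and -4, so R's maximin is -4; column maxima are 7 and 17, so C's minimax is 7. These differ, so the equilibrium is in mixed strategies.
Let R play s1 with probability p. C is indifferent when 7p − 4(1−p) = −8p + 17(1−p), giving p = 7/12.
Let C play A with probability q. R is indifferent when 7q − 8(1−q) = −4q + 17(1−q), giving q = 25/36.
The value is 7·(25/36) + (-8)·(11/36) = 29/12.

29/12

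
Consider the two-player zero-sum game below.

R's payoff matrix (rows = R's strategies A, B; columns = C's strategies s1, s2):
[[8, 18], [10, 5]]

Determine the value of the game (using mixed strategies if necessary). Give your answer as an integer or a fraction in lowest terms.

Row minima are 8 and 5, so R's maximin is 8; column maxima are 10 and 18, so C's minimax is 10. These differ, so the equilibrium is in mixed strategies.
Let R play A with probability p. C is indifferent when 8p + 10(1−p) = 18p + 5(1−p), giving p = 1/3.
Let C play s1 with probability q. R is indifferent when 8q + 18(1−q) = 10q + 5(1−q), giving q = 13/15.
The value is 8·(13/15) + (18)·(2/15) = 28/3.

28/3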